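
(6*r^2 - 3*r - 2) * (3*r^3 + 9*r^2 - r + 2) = 18*r^5 + 45*r^4 - 39*r^3 - 3*r^2 - 4*r - 4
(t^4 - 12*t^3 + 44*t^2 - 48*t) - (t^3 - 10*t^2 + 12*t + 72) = t^4 - 13*t^3 + 54*t^2 - 60*t - 72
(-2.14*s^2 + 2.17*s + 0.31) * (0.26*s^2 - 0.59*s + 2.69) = -0.5564*s^4 + 1.8268*s^3 - 6.9563*s^2 + 5.6544*s + 0.8339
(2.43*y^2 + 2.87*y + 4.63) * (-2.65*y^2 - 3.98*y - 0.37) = -6.4395*y^4 - 17.2769*y^3 - 24.5912*y^2 - 19.4893*y - 1.7131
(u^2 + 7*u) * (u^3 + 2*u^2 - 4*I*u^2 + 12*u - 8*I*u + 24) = u^5 + 9*u^4 - 4*I*u^4 + 26*u^3 - 36*I*u^3 + 108*u^2 - 56*I*u^2 + 168*u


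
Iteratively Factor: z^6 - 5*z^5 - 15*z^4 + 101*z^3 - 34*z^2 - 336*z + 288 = (z + 2)*(z^5 - 7*z^4 - z^3 + 103*z^2 - 240*z + 144) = (z - 1)*(z + 2)*(z^4 - 6*z^3 - 7*z^2 + 96*z - 144) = (z - 3)*(z - 1)*(z + 2)*(z^3 - 3*z^2 - 16*z + 48) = (z - 3)*(z - 1)*(z + 2)*(z + 4)*(z^2 - 7*z + 12) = (z - 3)^2*(z - 1)*(z + 2)*(z + 4)*(z - 4)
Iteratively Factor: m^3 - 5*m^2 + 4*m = (m - 4)*(m^2 - m) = (m - 4)*(m - 1)*(m)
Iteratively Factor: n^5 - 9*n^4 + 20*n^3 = (n)*(n^4 - 9*n^3 + 20*n^2) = n*(n - 4)*(n^3 - 5*n^2) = n*(n - 5)*(n - 4)*(n^2) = n^2*(n - 5)*(n - 4)*(n)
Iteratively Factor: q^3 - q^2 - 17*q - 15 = (q + 3)*(q^2 - 4*q - 5) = (q - 5)*(q + 3)*(q + 1)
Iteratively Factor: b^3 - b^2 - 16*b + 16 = (b - 4)*(b^2 + 3*b - 4) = (b - 4)*(b + 4)*(b - 1)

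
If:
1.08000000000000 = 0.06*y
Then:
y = 18.00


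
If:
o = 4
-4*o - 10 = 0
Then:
No Solution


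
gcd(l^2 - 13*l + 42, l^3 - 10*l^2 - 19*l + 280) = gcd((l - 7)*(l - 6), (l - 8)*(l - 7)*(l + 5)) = l - 7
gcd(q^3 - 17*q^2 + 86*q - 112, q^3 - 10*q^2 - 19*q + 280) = q^2 - 15*q + 56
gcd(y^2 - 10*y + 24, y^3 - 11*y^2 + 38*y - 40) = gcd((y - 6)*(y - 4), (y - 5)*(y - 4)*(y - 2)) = y - 4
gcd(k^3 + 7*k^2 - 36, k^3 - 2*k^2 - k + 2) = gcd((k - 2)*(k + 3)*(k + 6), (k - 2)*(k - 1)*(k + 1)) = k - 2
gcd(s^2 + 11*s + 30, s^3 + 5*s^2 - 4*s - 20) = s + 5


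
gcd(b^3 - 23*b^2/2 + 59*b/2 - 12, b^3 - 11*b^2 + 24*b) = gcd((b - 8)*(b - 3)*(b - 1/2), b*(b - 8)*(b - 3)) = b^2 - 11*b + 24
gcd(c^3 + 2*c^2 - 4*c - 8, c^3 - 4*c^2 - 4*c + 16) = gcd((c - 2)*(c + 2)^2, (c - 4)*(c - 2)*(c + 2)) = c^2 - 4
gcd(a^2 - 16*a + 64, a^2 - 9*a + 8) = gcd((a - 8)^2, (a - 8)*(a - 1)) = a - 8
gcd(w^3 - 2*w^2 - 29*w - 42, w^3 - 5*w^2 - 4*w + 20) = w + 2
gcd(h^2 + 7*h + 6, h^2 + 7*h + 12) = 1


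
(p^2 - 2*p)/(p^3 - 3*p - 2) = p/(p^2 + 2*p + 1)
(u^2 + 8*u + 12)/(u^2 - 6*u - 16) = (u + 6)/(u - 8)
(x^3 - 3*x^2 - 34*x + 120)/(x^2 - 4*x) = x + 1 - 30/x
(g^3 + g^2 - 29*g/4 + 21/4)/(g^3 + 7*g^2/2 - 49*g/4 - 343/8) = 2*(2*g^2 - 5*g + 3)/(4*g^2 - 49)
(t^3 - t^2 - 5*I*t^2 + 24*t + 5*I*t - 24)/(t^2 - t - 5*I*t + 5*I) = (t^2 - 5*I*t + 24)/(t - 5*I)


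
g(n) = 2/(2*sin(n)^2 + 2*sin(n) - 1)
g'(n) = 2*(-4*sin(n)*cos(n) - 2*cos(n))/(2*sin(n)^2 + 2*sin(n) - 1)^2 = -(4*sin(2*n) + 4*cos(n))/(2*sin(n) - cos(2*n))^2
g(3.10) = -2.19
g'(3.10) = 5.19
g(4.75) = -2.00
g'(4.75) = 0.15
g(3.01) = -2.84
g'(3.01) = 10.13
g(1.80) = 0.70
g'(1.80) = 0.33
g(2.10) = 0.90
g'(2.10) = 1.12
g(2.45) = 1.84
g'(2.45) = 5.91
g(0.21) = -4.03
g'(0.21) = -22.52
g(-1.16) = -1.74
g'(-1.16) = 1.00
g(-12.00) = 3.08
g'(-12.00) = -16.62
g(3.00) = -2.95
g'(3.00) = 11.05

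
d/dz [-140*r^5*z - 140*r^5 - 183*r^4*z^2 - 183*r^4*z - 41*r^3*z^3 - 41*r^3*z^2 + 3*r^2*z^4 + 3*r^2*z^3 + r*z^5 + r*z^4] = r*(-140*r^4 - 366*r^3*z - 183*r^3 - 123*r^2*z^2 - 82*r^2*z + 12*r*z^3 + 9*r*z^2 + 5*z^4 + 4*z^3)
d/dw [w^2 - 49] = 2*w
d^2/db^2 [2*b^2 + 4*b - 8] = 4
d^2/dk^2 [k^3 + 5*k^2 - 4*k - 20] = 6*k + 10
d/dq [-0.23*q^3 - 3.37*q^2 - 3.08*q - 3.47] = -0.69*q^2 - 6.74*q - 3.08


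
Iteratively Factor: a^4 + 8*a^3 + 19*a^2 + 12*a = (a + 1)*(a^3 + 7*a^2 + 12*a) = (a + 1)*(a + 4)*(a^2 + 3*a) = (a + 1)*(a + 3)*(a + 4)*(a)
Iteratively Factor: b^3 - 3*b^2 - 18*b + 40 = (b - 5)*(b^2 + 2*b - 8) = (b - 5)*(b + 4)*(b - 2)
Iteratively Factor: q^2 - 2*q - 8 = (q - 4)*(q + 2)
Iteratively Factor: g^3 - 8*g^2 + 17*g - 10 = (g - 1)*(g^2 - 7*g + 10) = (g - 5)*(g - 1)*(g - 2)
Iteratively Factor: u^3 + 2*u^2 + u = (u + 1)*(u^2 + u) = u*(u + 1)*(u + 1)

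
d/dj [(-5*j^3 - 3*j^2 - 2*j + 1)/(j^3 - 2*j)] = (3*j^4 + 24*j^3 + 3*j^2 + 2)/(j^2*(j^4 - 4*j^2 + 4))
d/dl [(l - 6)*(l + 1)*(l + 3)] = 3*l^2 - 4*l - 21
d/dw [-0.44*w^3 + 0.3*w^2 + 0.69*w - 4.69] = -1.32*w^2 + 0.6*w + 0.69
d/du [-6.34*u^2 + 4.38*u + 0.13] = 4.38 - 12.68*u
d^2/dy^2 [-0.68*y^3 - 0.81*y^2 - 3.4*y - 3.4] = -4.08*y - 1.62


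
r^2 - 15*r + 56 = (r - 8)*(r - 7)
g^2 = g^2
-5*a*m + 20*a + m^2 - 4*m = (-5*a + m)*(m - 4)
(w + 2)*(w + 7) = w^2 + 9*w + 14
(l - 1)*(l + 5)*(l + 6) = l^3 + 10*l^2 + 19*l - 30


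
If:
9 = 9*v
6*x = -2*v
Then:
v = 1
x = -1/3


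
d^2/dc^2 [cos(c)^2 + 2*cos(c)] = -2*cos(c) - 2*cos(2*c)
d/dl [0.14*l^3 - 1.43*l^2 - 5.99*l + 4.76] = 0.42*l^2 - 2.86*l - 5.99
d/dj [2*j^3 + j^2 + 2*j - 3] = 6*j^2 + 2*j + 2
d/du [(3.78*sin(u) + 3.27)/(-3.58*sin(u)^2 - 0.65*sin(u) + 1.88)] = (13.5324*sin(u)^2 + 23.4132*sin(u) + 9.2319)*cos(u)/(12.8164*sin(u)^4 + 4.654*sin(u)^3 - 13.0383*sin(u)^2 - 2.444*sin(u) + 3.5344)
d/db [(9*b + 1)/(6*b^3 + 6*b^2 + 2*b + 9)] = (-108*b^3 - 72*b^2 - 12*b + 79)/(36*b^6 + 72*b^5 + 60*b^4 + 132*b^3 + 112*b^2 + 36*b + 81)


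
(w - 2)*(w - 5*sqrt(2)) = w^2 - 5*sqrt(2)*w - 2*w + 10*sqrt(2)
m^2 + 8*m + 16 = (m + 4)^2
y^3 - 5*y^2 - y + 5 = (y - 5)*(y - 1)*(y + 1)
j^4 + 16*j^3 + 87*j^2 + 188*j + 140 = (j + 2)^2*(j + 5)*(j + 7)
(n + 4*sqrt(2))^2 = n^2 + 8*sqrt(2)*n + 32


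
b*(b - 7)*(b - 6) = b^3 - 13*b^2 + 42*b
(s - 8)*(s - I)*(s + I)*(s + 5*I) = s^4 - 8*s^3 + 5*I*s^3 + s^2 - 40*I*s^2 - 8*s + 5*I*s - 40*I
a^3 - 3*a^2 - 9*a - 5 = (a - 5)*(a + 1)^2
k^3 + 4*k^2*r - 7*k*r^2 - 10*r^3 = (k - 2*r)*(k + r)*(k + 5*r)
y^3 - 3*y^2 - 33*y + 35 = (y - 7)*(y - 1)*(y + 5)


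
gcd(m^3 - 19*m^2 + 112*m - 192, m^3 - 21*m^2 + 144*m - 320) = m^2 - 16*m + 64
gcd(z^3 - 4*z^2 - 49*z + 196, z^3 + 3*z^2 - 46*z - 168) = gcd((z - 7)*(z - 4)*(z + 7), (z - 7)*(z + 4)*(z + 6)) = z - 7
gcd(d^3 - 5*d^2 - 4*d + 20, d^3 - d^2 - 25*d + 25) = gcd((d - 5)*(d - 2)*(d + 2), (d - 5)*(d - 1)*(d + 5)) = d - 5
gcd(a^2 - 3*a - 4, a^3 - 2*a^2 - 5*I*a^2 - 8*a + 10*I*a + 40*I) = a - 4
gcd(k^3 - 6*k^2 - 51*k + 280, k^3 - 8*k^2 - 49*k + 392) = k^2 - k - 56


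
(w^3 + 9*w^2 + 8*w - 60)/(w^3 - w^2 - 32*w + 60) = (w + 5)/(w - 5)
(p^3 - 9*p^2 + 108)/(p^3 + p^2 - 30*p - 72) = (p - 6)/(p + 4)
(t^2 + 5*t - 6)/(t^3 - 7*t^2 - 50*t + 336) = (t^2 + 5*t - 6)/(t^3 - 7*t^2 - 50*t + 336)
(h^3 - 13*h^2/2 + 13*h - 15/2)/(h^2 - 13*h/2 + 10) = (h^2 - 4*h + 3)/(h - 4)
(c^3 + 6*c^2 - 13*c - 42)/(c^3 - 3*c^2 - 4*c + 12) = (c + 7)/(c - 2)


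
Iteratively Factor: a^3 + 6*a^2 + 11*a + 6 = (a + 2)*(a^2 + 4*a + 3) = (a + 2)*(a + 3)*(a + 1)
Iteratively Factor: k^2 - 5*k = (k)*(k - 5)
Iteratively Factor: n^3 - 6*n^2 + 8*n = (n)*(n^2 - 6*n + 8) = n*(n - 4)*(n - 2)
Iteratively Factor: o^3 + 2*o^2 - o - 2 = (o + 1)*(o^2 + o - 2) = (o + 1)*(o + 2)*(o - 1)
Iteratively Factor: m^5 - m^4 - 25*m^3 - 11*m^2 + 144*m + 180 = (m + 2)*(m^4 - 3*m^3 - 19*m^2 + 27*m + 90) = (m + 2)*(m + 3)*(m^3 - 6*m^2 - m + 30) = (m + 2)^2*(m + 3)*(m^2 - 8*m + 15) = (m - 5)*(m + 2)^2*(m + 3)*(m - 3)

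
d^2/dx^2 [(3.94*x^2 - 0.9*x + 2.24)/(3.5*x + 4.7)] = 258.5592/(42.875*x^3 + 172.725*x^2 + 231.945*x + 103.823)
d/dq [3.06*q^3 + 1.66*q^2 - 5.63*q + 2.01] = 9.18*q^2 + 3.32*q - 5.63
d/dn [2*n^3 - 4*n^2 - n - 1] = 6*n^2 - 8*n - 1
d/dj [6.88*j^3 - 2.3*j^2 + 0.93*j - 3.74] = 20.64*j^2 - 4.6*j + 0.93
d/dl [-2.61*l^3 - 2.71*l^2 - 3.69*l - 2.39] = -7.83*l^2 - 5.42*l - 3.69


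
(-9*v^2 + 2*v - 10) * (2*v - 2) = -18*v^3 + 22*v^2 - 24*v + 20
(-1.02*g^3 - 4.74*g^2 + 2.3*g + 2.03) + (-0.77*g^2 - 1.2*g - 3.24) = -1.02*g^3 - 5.51*g^2 + 1.1*g - 1.21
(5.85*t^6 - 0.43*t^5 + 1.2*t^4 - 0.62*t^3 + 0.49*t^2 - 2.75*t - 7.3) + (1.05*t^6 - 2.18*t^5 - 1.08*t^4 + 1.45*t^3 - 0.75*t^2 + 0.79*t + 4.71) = 6.9*t^6 - 2.61*t^5 + 0.12*t^4 + 0.83*t^3 - 0.26*t^2 - 1.96*t - 2.59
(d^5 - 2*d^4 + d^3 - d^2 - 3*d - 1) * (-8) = -8*d^5 + 16*d^4 - 8*d^3 + 8*d^2 + 24*d + 8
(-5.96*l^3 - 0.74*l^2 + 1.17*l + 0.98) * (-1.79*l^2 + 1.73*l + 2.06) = 10.6684*l^5 - 8.9862*l^4 - 15.6521*l^3 - 1.2545*l^2 + 4.1056*l + 2.0188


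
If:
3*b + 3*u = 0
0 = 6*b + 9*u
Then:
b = 0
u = 0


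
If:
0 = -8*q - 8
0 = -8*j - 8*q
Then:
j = 1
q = -1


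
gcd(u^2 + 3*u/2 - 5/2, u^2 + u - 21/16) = 1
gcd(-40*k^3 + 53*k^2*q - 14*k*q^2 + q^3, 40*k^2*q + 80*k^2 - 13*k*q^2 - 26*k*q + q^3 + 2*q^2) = 40*k^2 - 13*k*q + q^2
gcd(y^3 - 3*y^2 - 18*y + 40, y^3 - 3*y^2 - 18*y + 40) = y^3 - 3*y^2 - 18*y + 40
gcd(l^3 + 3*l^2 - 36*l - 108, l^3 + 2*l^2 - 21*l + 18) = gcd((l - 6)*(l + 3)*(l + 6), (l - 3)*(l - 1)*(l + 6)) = l + 6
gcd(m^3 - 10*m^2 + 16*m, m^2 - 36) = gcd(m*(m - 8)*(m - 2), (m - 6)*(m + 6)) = 1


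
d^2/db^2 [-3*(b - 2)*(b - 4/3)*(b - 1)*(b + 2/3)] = -36*b^2 + 66*b - 56/3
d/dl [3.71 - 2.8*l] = -2.80000000000000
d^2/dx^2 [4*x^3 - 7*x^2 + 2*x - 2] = 24*x - 14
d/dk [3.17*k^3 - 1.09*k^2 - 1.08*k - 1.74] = 9.51*k^2 - 2.18*k - 1.08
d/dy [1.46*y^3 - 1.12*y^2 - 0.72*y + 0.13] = 4.38*y^2 - 2.24*y - 0.72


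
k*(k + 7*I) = k^2 + 7*I*k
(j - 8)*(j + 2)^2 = j^3 - 4*j^2 - 28*j - 32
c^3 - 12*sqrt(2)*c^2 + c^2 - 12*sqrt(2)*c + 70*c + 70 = (c + 1)*(c - 7*sqrt(2))*(c - 5*sqrt(2))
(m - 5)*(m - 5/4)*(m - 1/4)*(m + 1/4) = m^4 - 25*m^3/4 + 99*m^2/16 + 25*m/64 - 25/64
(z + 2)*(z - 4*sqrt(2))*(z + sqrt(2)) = z^3 - 3*sqrt(2)*z^2 + 2*z^2 - 6*sqrt(2)*z - 8*z - 16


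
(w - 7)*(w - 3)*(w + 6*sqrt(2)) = w^3 - 10*w^2 + 6*sqrt(2)*w^2 - 60*sqrt(2)*w + 21*w + 126*sqrt(2)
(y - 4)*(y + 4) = y^2 - 16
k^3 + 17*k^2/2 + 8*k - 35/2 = (k - 1)*(k + 5/2)*(k + 7)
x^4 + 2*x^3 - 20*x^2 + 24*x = x*(x - 2)^2*(x + 6)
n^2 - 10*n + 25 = (n - 5)^2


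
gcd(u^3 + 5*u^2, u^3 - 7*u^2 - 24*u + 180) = u + 5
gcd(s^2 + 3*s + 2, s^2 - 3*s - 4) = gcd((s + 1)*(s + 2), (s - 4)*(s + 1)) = s + 1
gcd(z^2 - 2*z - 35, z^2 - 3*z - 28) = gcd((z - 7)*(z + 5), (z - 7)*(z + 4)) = z - 7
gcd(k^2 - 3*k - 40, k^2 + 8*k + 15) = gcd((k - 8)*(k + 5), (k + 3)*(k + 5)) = k + 5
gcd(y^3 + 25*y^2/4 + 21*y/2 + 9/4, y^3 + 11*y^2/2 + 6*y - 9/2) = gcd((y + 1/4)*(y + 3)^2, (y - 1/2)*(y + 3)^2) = y^2 + 6*y + 9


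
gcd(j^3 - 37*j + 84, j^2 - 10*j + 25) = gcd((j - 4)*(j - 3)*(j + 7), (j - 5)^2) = 1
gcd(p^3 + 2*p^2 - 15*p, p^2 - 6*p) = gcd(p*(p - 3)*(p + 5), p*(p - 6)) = p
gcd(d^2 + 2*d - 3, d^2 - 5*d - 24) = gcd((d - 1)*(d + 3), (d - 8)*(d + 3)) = d + 3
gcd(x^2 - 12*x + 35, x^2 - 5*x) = x - 5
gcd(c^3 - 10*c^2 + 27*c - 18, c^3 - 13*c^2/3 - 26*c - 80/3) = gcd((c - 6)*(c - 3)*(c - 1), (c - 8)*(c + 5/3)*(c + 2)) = 1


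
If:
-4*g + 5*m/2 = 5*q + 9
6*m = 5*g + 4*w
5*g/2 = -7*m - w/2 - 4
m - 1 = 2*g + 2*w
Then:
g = -2/61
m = -31/61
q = -1237/610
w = -44/61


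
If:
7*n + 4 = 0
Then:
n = -4/7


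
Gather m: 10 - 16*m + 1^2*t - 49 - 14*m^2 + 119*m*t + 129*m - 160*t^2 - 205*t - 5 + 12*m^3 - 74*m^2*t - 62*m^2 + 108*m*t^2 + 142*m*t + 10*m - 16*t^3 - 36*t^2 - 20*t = 12*m^3 + m^2*(-74*t - 76) + m*(108*t^2 + 261*t + 123) - 16*t^3 - 196*t^2 - 224*t - 44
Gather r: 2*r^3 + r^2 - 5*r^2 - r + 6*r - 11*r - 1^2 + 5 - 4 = 2*r^3 - 4*r^2 - 6*r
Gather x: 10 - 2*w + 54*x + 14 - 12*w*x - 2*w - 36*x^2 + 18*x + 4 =-4*w - 36*x^2 + x*(72 - 12*w) + 28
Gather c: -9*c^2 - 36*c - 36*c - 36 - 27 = -9*c^2 - 72*c - 63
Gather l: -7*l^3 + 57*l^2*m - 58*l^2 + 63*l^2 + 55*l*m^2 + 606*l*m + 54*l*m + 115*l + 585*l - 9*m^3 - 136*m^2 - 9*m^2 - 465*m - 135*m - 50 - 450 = -7*l^3 + l^2*(57*m + 5) + l*(55*m^2 + 660*m + 700) - 9*m^3 - 145*m^2 - 600*m - 500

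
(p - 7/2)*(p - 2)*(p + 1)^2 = p^4 - 7*p^3/2 - 3*p^2 + 17*p/2 + 7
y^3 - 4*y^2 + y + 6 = (y - 3)*(y - 2)*(y + 1)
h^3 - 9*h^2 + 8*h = h*(h - 8)*(h - 1)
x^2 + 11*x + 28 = (x + 4)*(x + 7)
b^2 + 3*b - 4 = (b - 1)*(b + 4)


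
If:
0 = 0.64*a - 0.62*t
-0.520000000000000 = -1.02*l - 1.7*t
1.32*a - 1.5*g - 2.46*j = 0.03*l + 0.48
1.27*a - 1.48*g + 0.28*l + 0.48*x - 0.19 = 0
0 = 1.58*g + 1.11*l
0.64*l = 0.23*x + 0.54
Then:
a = 0.01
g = -0.34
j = 0.02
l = 0.49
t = 0.01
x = -0.98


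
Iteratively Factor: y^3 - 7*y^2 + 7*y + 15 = (y + 1)*(y^2 - 8*y + 15) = (y - 3)*(y + 1)*(y - 5)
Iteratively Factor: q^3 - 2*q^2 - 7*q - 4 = (q + 1)*(q^2 - 3*q - 4) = (q - 4)*(q + 1)*(q + 1)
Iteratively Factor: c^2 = (c)*(c)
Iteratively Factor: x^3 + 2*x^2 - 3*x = (x + 3)*(x^2 - x) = (x - 1)*(x + 3)*(x)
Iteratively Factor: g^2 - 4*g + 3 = (g - 1)*(g - 3)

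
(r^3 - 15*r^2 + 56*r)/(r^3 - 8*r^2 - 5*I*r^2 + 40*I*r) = (r - 7)/(r - 5*I)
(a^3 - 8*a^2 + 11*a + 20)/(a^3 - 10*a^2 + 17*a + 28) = (a - 5)/(a - 7)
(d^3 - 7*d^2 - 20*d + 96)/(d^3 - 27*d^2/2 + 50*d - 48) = 2*(d^2 + d - 12)/(2*d^2 - 11*d + 12)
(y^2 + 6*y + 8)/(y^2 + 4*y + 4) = (y + 4)/(y + 2)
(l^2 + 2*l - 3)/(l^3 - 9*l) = (l - 1)/(l*(l - 3))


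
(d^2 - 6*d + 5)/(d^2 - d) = (d - 5)/d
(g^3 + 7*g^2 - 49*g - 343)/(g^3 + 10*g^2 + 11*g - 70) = (g^2 - 49)/(g^2 + 3*g - 10)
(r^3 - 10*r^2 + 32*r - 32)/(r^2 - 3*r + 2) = (r^2 - 8*r + 16)/(r - 1)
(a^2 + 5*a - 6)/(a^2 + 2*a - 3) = (a + 6)/(a + 3)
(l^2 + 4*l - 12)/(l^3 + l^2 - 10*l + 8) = (l + 6)/(l^2 + 3*l - 4)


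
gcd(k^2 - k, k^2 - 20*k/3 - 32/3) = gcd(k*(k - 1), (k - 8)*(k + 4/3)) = 1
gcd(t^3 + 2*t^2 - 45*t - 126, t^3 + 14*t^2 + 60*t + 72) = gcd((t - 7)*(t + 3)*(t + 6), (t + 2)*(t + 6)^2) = t + 6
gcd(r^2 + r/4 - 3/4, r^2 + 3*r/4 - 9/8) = r - 3/4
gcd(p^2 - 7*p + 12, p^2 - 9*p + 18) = p - 3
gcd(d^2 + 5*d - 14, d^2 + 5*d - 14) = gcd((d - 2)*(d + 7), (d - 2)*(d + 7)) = d^2 + 5*d - 14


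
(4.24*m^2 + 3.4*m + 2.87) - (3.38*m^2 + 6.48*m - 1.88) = 0.86*m^2 - 3.08*m + 4.75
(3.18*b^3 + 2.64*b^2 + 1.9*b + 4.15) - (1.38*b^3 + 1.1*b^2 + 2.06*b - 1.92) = 1.8*b^3 + 1.54*b^2 - 0.16*b + 6.07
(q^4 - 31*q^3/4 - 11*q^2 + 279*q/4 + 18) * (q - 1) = q^5 - 35*q^4/4 - 13*q^3/4 + 323*q^2/4 - 207*q/4 - 18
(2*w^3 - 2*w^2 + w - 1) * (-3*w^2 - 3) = -6*w^5 + 6*w^4 - 9*w^3 + 9*w^2 - 3*w + 3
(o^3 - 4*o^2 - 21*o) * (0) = 0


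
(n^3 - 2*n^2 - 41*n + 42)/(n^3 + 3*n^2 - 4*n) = (n^2 - n - 42)/(n*(n + 4))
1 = 1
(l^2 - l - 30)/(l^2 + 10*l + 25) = (l - 6)/(l + 5)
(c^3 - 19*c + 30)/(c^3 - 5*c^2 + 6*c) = (c + 5)/c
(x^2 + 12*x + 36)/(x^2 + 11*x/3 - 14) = 3*(x + 6)/(3*x - 7)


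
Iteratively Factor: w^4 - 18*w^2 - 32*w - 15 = (w + 1)*(w^3 - w^2 - 17*w - 15) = (w + 1)^2*(w^2 - 2*w - 15) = (w - 5)*(w + 1)^2*(w + 3)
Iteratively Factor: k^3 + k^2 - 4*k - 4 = (k - 2)*(k^2 + 3*k + 2) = (k - 2)*(k + 1)*(k + 2)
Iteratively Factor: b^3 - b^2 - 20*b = (b - 5)*(b^2 + 4*b) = (b - 5)*(b + 4)*(b)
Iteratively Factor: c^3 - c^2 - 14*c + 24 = (c - 2)*(c^2 + c - 12) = (c - 3)*(c - 2)*(c + 4)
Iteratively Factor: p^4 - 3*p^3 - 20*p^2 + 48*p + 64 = (p - 4)*(p^3 + p^2 - 16*p - 16) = (p - 4)^2*(p^2 + 5*p + 4) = (p - 4)^2*(p + 1)*(p + 4)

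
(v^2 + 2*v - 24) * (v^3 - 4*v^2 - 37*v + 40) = v^5 - 2*v^4 - 69*v^3 + 62*v^2 + 968*v - 960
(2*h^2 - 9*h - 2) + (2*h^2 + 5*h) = 4*h^2 - 4*h - 2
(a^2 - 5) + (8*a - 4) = a^2 + 8*a - 9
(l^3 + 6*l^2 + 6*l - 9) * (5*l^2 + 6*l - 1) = 5*l^5 + 36*l^4 + 65*l^3 - 15*l^2 - 60*l + 9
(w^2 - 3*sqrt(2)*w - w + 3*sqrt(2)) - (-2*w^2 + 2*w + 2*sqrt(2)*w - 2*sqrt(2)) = 3*w^2 - 5*sqrt(2)*w - 3*w + 5*sqrt(2)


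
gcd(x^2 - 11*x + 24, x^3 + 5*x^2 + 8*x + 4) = 1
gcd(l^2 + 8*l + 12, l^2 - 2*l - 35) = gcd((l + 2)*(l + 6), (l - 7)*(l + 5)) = 1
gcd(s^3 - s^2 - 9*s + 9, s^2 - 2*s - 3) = s - 3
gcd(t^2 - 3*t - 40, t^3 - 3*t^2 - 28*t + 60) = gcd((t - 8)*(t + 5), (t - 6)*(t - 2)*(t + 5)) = t + 5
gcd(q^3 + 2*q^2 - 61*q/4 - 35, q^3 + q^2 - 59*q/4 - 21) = q^2 - q/2 - 14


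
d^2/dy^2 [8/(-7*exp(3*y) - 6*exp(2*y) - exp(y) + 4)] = 8*(-2*(21*exp(2*y) + 12*exp(y) + 1)^2*exp(y) + (63*exp(2*y) + 24*exp(y) + 1)*(7*exp(3*y) + 6*exp(2*y) + exp(y) - 4))*exp(y)/(7*exp(3*y) + 6*exp(2*y) + exp(y) - 4)^3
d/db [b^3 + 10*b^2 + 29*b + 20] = 3*b^2 + 20*b + 29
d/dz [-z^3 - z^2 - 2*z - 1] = -3*z^2 - 2*z - 2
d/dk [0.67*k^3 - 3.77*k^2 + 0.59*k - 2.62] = 2.01*k^2 - 7.54*k + 0.59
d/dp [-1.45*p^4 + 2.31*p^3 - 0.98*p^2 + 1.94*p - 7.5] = -5.8*p^3 + 6.93*p^2 - 1.96*p + 1.94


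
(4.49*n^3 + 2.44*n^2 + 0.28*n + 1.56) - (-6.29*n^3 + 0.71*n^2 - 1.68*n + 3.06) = 10.78*n^3 + 1.73*n^2 + 1.96*n - 1.5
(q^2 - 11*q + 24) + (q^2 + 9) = 2*q^2 - 11*q + 33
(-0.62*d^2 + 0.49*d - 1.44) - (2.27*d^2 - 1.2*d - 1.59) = -2.89*d^2 + 1.69*d + 0.15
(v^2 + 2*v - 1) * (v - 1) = v^3 + v^2 - 3*v + 1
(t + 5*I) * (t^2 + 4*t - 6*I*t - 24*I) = t^3 + 4*t^2 - I*t^2 + 30*t - 4*I*t + 120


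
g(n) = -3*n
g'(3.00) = -3.00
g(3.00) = -9.00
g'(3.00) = -3.00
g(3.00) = -9.00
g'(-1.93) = -3.00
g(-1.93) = 5.79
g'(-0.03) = -3.00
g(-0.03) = 0.09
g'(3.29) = -3.00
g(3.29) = -9.87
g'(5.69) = -3.00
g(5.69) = -17.07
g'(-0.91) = -3.00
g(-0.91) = 2.73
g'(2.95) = -3.00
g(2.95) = -8.85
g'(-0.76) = -3.00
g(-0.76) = 2.28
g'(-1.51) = -3.00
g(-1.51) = 4.53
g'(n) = -3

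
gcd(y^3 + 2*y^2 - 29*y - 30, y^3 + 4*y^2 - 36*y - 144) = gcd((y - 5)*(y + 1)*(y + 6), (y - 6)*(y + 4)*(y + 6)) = y + 6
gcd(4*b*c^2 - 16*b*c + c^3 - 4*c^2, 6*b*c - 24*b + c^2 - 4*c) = c - 4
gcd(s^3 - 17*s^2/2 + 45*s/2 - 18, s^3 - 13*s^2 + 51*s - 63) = s - 3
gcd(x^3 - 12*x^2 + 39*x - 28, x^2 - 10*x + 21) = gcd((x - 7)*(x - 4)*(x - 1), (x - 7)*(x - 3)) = x - 7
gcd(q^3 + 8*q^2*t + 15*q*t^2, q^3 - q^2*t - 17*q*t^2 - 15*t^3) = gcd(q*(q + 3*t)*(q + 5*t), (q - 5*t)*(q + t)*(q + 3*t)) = q + 3*t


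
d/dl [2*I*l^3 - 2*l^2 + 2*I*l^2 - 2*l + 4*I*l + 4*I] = 6*I*l^2 + 4*l*(-1 + I) - 2 + 4*I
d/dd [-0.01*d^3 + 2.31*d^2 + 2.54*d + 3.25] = -0.03*d^2 + 4.62*d + 2.54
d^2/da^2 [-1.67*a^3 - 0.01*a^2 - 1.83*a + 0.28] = -10.02*a - 0.02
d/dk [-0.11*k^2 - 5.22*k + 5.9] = -0.22*k - 5.22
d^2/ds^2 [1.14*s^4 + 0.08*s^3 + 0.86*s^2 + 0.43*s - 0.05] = 13.68*s^2 + 0.48*s + 1.72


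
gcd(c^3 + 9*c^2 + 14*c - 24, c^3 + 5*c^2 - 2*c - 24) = c + 4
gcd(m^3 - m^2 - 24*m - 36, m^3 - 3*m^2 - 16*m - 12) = m^2 - 4*m - 12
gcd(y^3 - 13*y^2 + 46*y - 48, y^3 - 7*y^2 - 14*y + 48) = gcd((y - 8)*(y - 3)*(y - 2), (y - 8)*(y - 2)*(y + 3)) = y^2 - 10*y + 16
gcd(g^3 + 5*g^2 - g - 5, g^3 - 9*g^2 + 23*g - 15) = g - 1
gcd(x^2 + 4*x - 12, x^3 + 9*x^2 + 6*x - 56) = x - 2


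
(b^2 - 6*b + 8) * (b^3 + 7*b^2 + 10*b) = b^5 + b^4 - 24*b^3 - 4*b^2 + 80*b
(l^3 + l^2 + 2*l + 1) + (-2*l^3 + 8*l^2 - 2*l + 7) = -l^3 + 9*l^2 + 8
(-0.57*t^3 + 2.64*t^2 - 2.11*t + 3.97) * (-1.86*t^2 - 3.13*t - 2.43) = 1.0602*t^5 - 3.1263*t^4 - 2.9535*t^3 - 7.1951*t^2 - 7.2988*t - 9.6471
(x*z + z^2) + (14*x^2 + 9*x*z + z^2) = 14*x^2 + 10*x*z + 2*z^2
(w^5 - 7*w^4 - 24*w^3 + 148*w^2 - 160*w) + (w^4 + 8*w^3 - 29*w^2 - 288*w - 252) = w^5 - 6*w^4 - 16*w^3 + 119*w^2 - 448*w - 252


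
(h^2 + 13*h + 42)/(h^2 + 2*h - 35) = (h + 6)/(h - 5)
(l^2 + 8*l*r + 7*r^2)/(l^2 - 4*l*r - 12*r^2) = (-l^2 - 8*l*r - 7*r^2)/(-l^2 + 4*l*r + 12*r^2)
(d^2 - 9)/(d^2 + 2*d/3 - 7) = 3*(d - 3)/(3*d - 7)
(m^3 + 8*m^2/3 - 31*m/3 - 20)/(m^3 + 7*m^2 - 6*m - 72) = (m + 5/3)/(m + 6)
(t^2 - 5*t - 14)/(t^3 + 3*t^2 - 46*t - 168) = (t + 2)/(t^2 + 10*t + 24)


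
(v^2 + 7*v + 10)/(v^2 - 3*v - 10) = (v + 5)/(v - 5)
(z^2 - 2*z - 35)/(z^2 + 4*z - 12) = (z^2 - 2*z - 35)/(z^2 + 4*z - 12)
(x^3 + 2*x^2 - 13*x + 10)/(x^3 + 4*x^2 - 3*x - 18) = (x^2 + 4*x - 5)/(x^2 + 6*x + 9)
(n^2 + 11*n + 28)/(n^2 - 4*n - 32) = (n + 7)/(n - 8)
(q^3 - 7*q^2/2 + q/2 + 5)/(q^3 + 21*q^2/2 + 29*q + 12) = (2*q^3 - 7*q^2 + q + 10)/(2*q^3 + 21*q^2 + 58*q + 24)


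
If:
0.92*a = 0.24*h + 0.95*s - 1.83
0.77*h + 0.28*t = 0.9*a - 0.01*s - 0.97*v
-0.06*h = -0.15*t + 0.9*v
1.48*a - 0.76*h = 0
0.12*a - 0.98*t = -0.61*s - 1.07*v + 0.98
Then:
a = -0.20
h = -0.39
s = 1.83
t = 0.17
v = 0.06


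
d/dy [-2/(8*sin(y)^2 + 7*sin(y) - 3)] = 2*(16*sin(y) + 7)*cos(y)/(8*sin(y)^2 + 7*sin(y) - 3)^2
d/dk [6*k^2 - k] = 12*k - 1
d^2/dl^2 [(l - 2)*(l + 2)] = 2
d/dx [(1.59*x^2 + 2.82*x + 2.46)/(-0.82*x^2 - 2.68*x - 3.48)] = (-1.9488*x^2 - 7.032*x - 3.2208)/(0.6724*x^4 + 4.3952*x^3 + 12.8896*x^2 + 18.6528*x + 12.1104)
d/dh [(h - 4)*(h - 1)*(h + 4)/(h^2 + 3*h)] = (h^4 + 6*h^3 + 13*h^2 - 32*h - 48)/(h^2*(h^2 + 6*h + 9))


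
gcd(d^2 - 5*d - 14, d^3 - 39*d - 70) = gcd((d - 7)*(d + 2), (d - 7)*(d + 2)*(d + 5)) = d^2 - 5*d - 14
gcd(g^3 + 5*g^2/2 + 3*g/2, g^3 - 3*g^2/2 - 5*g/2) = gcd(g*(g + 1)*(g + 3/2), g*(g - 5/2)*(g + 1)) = g^2 + g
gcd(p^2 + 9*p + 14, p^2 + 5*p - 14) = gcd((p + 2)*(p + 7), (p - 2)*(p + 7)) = p + 7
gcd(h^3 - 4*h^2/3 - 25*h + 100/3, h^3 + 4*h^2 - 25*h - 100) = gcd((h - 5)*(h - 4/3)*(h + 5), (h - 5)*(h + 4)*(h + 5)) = h^2 - 25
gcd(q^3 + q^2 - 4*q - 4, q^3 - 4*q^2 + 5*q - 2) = q - 2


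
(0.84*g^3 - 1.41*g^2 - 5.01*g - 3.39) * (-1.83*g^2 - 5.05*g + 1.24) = -1.5372*g^5 - 1.6617*g^4 + 17.3304*g^3 + 29.7558*g^2 + 10.9071*g - 4.2036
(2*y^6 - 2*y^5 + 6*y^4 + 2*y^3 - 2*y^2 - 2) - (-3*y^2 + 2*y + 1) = 2*y^6 - 2*y^5 + 6*y^4 + 2*y^3 + y^2 - 2*y - 3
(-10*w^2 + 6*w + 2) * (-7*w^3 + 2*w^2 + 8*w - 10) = 70*w^5 - 62*w^4 - 82*w^3 + 152*w^2 - 44*w - 20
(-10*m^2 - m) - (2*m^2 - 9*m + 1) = -12*m^2 + 8*m - 1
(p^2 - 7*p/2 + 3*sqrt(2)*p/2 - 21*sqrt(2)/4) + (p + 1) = p^2 - 5*p/2 + 3*sqrt(2)*p/2 - 21*sqrt(2)/4 + 1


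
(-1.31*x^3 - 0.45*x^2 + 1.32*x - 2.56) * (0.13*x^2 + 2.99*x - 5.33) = -0.1703*x^5 - 3.9754*x^4 + 5.8084*x^3 + 6.0125*x^2 - 14.69*x + 13.6448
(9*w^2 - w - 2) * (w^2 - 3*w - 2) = 9*w^4 - 28*w^3 - 17*w^2 + 8*w + 4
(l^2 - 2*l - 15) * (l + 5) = l^3 + 3*l^2 - 25*l - 75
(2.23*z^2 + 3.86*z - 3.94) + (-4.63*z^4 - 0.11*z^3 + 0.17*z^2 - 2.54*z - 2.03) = -4.63*z^4 - 0.11*z^3 + 2.4*z^2 + 1.32*z - 5.97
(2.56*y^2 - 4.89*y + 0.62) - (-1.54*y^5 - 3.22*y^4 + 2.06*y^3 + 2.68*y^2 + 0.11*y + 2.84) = 1.54*y^5 + 3.22*y^4 - 2.06*y^3 - 0.12*y^2 - 5.0*y - 2.22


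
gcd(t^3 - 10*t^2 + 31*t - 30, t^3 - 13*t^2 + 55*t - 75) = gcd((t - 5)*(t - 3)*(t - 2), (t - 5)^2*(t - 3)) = t^2 - 8*t + 15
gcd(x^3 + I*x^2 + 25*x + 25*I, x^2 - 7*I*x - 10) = x - 5*I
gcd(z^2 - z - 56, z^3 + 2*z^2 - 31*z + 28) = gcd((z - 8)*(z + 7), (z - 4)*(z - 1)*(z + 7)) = z + 7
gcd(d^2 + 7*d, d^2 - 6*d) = d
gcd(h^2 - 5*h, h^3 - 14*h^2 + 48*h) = h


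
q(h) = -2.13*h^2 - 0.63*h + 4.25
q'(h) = -4.26*h - 0.63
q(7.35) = -115.45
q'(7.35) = -31.94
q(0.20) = 4.04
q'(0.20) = -1.48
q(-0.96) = 2.89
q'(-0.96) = 3.46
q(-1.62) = -0.32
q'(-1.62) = 6.27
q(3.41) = -22.67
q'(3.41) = -15.16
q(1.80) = -3.79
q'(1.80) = -8.30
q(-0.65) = 3.76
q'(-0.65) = 2.14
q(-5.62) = -59.48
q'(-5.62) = 23.31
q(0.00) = 4.25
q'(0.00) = -0.63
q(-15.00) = -465.55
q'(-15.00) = 63.27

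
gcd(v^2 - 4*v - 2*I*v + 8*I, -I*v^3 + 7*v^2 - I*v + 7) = 1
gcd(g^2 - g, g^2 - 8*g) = g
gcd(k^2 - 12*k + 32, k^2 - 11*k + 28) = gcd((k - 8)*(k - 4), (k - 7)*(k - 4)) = k - 4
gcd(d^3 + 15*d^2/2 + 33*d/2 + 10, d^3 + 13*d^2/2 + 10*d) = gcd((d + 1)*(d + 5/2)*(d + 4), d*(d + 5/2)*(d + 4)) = d^2 + 13*d/2 + 10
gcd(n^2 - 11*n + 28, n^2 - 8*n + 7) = n - 7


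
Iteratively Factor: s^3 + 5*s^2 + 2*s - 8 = (s + 2)*(s^2 + 3*s - 4) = (s + 2)*(s + 4)*(s - 1)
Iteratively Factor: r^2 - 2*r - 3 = (r - 3)*(r + 1)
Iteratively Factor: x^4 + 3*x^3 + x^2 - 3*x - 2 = (x + 1)*(x^3 + 2*x^2 - x - 2) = (x - 1)*(x + 1)*(x^2 + 3*x + 2) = (x - 1)*(x + 1)^2*(x + 2)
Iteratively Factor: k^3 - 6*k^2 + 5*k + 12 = (k - 4)*(k^2 - 2*k - 3) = (k - 4)*(k + 1)*(k - 3)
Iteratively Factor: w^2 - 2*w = (w - 2)*(w)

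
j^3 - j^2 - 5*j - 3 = (j - 3)*(j + 1)^2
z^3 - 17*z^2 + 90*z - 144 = (z - 8)*(z - 6)*(z - 3)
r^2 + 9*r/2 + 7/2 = (r + 1)*(r + 7/2)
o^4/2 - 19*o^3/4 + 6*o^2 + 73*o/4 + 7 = (o/2 + 1/2)*(o - 7)*(o - 4)*(o + 1/2)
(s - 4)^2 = s^2 - 8*s + 16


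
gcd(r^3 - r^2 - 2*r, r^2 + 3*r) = r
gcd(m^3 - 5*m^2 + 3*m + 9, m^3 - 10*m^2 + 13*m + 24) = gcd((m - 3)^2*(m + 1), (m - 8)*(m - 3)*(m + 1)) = m^2 - 2*m - 3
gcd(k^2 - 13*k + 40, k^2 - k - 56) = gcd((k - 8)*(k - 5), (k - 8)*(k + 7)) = k - 8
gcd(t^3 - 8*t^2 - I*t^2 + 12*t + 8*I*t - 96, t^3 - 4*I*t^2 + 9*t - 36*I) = t^2 - I*t + 12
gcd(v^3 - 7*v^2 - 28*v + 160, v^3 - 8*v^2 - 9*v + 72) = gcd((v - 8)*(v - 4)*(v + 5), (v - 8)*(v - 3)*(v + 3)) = v - 8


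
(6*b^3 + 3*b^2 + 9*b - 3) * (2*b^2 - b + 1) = 12*b^5 + 21*b^3 - 12*b^2 + 12*b - 3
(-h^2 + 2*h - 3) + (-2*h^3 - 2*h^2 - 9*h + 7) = -2*h^3 - 3*h^2 - 7*h + 4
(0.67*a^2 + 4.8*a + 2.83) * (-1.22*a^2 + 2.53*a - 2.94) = -0.8174*a^4 - 4.1609*a^3 + 6.7216*a^2 - 6.9521*a - 8.3202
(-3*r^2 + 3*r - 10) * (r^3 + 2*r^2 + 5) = -3*r^5 - 3*r^4 - 4*r^3 - 35*r^2 + 15*r - 50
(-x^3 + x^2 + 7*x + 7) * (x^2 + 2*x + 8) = -x^5 - x^4 + x^3 + 29*x^2 + 70*x + 56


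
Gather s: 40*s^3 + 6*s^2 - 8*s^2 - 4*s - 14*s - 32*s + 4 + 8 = 40*s^3 - 2*s^2 - 50*s + 12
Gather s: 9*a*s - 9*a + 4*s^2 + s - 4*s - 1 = -9*a + 4*s^2 + s*(9*a - 3) - 1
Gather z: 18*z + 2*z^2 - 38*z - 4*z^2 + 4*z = -2*z^2 - 16*z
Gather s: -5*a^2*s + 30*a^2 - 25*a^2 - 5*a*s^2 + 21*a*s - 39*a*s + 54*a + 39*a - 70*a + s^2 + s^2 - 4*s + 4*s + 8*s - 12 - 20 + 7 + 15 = 5*a^2 + 23*a + s^2*(2 - 5*a) + s*(-5*a^2 - 18*a + 8) - 10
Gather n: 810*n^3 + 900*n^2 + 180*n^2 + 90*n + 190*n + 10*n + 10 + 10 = 810*n^3 + 1080*n^2 + 290*n + 20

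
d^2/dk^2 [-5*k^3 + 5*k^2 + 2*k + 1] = 10 - 30*k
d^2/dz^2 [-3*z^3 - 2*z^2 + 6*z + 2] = -18*z - 4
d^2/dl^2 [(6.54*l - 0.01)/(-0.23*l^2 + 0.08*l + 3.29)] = ((0.46*l - 0.08)*(0.92*l - 0.16)*(6.54*l - 0.01) + (9.0252*l - 1.051)*(-0.23*l^2 + 0.08*l + 3.29))/(-0.23*l^2 + 0.08*l + 3.29)^3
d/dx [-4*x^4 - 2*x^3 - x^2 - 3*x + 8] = -16*x^3 - 6*x^2 - 2*x - 3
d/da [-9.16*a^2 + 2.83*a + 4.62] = 2.83 - 18.32*a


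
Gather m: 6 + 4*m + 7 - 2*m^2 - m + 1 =-2*m^2 + 3*m + 14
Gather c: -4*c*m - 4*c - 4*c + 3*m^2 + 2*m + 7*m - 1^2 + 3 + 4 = c*(-4*m - 8) + 3*m^2 + 9*m + 6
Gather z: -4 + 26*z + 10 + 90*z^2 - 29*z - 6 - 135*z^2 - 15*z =-45*z^2 - 18*z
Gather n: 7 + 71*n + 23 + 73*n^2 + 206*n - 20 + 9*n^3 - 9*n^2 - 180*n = 9*n^3 + 64*n^2 + 97*n + 10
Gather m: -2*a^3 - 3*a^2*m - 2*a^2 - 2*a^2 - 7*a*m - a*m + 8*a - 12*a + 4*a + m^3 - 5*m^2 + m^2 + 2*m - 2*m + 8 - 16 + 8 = -2*a^3 - 4*a^2 + m^3 - 4*m^2 + m*(-3*a^2 - 8*a)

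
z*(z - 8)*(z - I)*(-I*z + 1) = -I*z^4 + 8*I*z^3 - I*z^2 + 8*I*z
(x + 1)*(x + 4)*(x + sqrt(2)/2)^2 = x^4 + sqrt(2)*x^3 + 5*x^3 + 9*x^2/2 + 5*sqrt(2)*x^2 + 5*x/2 + 4*sqrt(2)*x + 2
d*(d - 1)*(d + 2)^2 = d^4 + 3*d^3 - 4*d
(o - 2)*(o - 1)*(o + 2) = o^3 - o^2 - 4*o + 4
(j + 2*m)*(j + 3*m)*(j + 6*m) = j^3 + 11*j^2*m + 36*j*m^2 + 36*m^3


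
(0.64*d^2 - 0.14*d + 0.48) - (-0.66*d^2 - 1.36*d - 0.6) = 1.3*d^2 + 1.22*d + 1.08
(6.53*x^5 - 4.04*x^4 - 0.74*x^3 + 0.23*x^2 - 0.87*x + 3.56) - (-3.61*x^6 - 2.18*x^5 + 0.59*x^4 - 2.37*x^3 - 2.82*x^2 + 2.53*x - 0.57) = 3.61*x^6 + 8.71*x^5 - 4.63*x^4 + 1.63*x^3 + 3.05*x^2 - 3.4*x + 4.13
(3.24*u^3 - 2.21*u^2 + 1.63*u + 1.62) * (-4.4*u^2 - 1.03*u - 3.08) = -14.256*u^5 + 6.3868*u^4 - 14.8749*u^3 - 2.0001*u^2 - 6.689*u - 4.9896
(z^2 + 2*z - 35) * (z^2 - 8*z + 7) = z^4 - 6*z^3 - 44*z^2 + 294*z - 245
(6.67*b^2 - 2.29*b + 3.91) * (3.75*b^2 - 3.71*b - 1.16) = 25.0125*b^4 - 33.3332*b^3 + 15.4212*b^2 - 11.8497*b - 4.5356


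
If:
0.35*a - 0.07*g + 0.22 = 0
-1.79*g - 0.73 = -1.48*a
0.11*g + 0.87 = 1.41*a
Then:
No Solution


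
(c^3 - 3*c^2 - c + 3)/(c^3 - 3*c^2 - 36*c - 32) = (c^2 - 4*c + 3)/(c^2 - 4*c - 32)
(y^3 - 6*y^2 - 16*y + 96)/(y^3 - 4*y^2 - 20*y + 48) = (y - 4)/(y - 2)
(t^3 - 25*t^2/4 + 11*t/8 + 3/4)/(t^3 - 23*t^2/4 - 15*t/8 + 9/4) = (4*t + 1)/(4*t + 3)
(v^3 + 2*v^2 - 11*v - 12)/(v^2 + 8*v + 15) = (v^3 + 2*v^2 - 11*v - 12)/(v^2 + 8*v + 15)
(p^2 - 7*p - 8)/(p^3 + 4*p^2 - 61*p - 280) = (p + 1)/(p^2 + 12*p + 35)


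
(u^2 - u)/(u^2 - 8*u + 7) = u/(u - 7)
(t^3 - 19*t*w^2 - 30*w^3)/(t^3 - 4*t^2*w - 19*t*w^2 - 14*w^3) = (t^2 - 2*t*w - 15*w^2)/(t^2 - 6*t*w - 7*w^2)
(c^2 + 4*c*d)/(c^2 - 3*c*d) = (c + 4*d)/(c - 3*d)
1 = 1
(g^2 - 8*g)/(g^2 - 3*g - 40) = g/(g + 5)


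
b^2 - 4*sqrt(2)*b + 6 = (b - 3*sqrt(2))*(b - sqrt(2))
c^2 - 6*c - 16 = (c - 8)*(c + 2)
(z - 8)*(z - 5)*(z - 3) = z^3 - 16*z^2 + 79*z - 120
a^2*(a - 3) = a^3 - 3*a^2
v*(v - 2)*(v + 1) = v^3 - v^2 - 2*v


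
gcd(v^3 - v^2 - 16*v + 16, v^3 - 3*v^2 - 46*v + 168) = v - 4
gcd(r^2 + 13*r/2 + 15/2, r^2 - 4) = 1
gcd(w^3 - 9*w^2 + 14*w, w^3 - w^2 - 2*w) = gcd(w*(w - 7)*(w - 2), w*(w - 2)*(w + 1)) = w^2 - 2*w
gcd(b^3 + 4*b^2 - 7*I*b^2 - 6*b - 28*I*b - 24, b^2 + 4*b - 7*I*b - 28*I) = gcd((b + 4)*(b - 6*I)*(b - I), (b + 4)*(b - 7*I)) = b + 4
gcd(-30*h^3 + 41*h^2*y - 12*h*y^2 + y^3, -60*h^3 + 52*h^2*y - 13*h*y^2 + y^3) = 30*h^2 - 11*h*y + y^2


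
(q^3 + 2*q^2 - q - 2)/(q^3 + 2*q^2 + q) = (q^2 + q - 2)/(q*(q + 1))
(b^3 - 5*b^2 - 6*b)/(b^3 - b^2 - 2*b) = (b - 6)/(b - 2)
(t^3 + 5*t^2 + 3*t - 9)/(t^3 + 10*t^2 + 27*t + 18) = (t^2 + 2*t - 3)/(t^2 + 7*t + 6)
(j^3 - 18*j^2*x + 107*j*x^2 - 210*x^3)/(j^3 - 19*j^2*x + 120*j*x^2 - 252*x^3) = (-j + 5*x)/(-j + 6*x)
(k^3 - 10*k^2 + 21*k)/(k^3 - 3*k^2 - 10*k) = (-k^2 + 10*k - 21)/(-k^2 + 3*k + 10)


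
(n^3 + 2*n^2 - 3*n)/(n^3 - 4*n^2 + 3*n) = (n + 3)/(n - 3)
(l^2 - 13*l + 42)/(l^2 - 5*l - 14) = (l - 6)/(l + 2)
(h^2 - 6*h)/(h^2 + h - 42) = h/(h + 7)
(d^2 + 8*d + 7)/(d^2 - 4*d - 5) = (d + 7)/(d - 5)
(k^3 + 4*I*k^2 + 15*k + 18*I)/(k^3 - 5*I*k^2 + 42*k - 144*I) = (k + I)/(k - 8*I)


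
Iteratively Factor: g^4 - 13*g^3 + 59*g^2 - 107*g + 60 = (g - 1)*(g^3 - 12*g^2 + 47*g - 60) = (g - 3)*(g - 1)*(g^2 - 9*g + 20) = (g - 4)*(g - 3)*(g - 1)*(g - 5)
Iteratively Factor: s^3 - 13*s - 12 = (s + 1)*(s^2 - s - 12) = (s - 4)*(s + 1)*(s + 3)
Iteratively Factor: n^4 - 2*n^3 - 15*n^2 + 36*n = (n)*(n^3 - 2*n^2 - 15*n + 36) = n*(n - 3)*(n^2 + n - 12) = n*(n - 3)^2*(n + 4)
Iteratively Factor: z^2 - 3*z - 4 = (z + 1)*(z - 4)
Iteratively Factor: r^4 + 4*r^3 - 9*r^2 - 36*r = (r + 4)*(r^3 - 9*r) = (r - 3)*(r + 4)*(r^2 + 3*r) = r*(r - 3)*(r + 4)*(r + 3)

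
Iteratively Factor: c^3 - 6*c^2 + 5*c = (c - 5)*(c^2 - c) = c*(c - 5)*(c - 1)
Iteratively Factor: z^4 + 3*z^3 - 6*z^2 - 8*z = (z)*(z^3 + 3*z^2 - 6*z - 8) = z*(z - 2)*(z^2 + 5*z + 4) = z*(z - 2)*(z + 1)*(z + 4)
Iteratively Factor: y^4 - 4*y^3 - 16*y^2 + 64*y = (y - 4)*(y^3 - 16*y) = (y - 4)*(y + 4)*(y^2 - 4*y) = (y - 4)^2*(y + 4)*(y)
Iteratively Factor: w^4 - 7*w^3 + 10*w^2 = (w - 2)*(w^3 - 5*w^2) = (w - 5)*(w - 2)*(w^2) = w*(w - 5)*(w - 2)*(w)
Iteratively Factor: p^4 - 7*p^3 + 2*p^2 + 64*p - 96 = (p - 4)*(p^3 - 3*p^2 - 10*p + 24) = (p - 4)^2*(p^2 + p - 6) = (p - 4)^2*(p - 2)*(p + 3)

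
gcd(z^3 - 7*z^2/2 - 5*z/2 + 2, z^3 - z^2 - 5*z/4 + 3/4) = z^2 + z/2 - 1/2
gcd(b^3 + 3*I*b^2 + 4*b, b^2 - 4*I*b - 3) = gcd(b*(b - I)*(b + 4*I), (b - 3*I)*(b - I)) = b - I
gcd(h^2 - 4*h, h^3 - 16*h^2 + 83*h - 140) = h - 4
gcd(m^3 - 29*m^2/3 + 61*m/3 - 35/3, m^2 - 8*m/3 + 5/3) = m^2 - 8*m/3 + 5/3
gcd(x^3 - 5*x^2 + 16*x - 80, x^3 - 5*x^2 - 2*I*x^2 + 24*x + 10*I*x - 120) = x^2 + x*(-5 + 4*I) - 20*I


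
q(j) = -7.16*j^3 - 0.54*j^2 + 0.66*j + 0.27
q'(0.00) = 0.66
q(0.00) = 0.27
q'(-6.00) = -766.14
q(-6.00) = 1523.43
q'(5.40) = -631.53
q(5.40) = -1139.35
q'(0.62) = -8.27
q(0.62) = -1.23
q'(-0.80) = -12.22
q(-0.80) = 3.06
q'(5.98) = -773.93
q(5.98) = -1546.24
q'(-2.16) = -97.22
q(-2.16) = 68.48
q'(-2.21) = -101.86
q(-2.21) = 73.46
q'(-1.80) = -66.99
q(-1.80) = 39.09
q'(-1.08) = -23.23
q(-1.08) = 7.95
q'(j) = -21.48*j^2 - 1.08*j + 0.66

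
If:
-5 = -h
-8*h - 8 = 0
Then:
No Solution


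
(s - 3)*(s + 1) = s^2 - 2*s - 3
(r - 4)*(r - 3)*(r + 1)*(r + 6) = r^4 - 31*r^2 + 42*r + 72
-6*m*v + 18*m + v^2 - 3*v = (-6*m + v)*(v - 3)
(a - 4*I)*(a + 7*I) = a^2 + 3*I*a + 28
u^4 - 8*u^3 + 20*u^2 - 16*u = u*(u - 4)*(u - 2)^2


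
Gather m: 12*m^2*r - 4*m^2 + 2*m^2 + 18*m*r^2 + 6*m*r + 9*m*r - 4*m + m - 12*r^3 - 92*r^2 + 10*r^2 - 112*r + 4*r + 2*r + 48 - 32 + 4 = m^2*(12*r - 2) + m*(18*r^2 + 15*r - 3) - 12*r^3 - 82*r^2 - 106*r + 20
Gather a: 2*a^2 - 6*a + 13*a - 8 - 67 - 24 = 2*a^2 + 7*a - 99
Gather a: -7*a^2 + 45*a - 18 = -7*a^2 + 45*a - 18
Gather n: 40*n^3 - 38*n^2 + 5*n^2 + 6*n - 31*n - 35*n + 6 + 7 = 40*n^3 - 33*n^2 - 60*n + 13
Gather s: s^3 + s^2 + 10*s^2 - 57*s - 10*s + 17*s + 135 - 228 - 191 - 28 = s^3 + 11*s^2 - 50*s - 312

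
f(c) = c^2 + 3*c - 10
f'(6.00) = 15.00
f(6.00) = 44.00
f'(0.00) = 3.00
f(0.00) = -10.00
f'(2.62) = 8.24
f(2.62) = 4.72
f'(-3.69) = -4.38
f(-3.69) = -7.45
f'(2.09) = 7.18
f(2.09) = 0.64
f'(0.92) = 4.84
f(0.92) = -6.39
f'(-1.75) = -0.50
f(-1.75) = -12.19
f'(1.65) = 6.30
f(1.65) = -2.33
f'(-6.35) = -9.70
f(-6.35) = 11.27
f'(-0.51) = 1.98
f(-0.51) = -11.27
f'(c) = 2*c + 3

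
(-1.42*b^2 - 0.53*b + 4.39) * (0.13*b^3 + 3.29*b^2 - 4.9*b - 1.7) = -0.1846*b^5 - 4.7407*b^4 + 5.785*b^3 + 19.4541*b^2 - 20.61*b - 7.463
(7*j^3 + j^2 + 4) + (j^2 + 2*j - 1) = 7*j^3 + 2*j^2 + 2*j + 3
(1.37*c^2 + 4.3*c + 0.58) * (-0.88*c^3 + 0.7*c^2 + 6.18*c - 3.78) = -1.2056*c^5 - 2.825*c^4 + 10.9662*c^3 + 21.8014*c^2 - 12.6696*c - 2.1924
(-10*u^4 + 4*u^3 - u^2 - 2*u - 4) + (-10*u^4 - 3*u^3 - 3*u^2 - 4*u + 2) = -20*u^4 + u^3 - 4*u^2 - 6*u - 2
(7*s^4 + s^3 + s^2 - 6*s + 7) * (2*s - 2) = 14*s^5 - 12*s^4 - 14*s^2 + 26*s - 14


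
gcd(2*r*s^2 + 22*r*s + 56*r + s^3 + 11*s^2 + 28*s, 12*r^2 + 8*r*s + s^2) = 2*r + s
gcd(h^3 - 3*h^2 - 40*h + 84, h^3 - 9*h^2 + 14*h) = h^2 - 9*h + 14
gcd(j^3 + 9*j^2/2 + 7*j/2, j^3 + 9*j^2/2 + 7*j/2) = j^3 + 9*j^2/2 + 7*j/2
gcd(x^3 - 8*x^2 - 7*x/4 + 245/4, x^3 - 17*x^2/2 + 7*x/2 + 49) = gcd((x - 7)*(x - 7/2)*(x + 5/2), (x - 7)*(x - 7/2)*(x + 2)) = x^2 - 21*x/2 + 49/2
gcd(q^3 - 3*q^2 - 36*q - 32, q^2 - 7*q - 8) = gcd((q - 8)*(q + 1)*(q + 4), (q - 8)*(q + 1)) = q^2 - 7*q - 8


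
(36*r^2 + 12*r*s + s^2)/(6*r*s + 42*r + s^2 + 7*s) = (6*r + s)/(s + 7)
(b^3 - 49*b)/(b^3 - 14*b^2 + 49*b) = (b + 7)/(b - 7)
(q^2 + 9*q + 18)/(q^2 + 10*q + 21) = (q + 6)/(q + 7)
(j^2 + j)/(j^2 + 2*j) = (j + 1)/(j + 2)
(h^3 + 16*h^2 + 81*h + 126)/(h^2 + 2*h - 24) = (h^2 + 10*h + 21)/(h - 4)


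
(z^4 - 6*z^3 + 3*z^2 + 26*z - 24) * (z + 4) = z^5 - 2*z^4 - 21*z^3 + 38*z^2 + 80*z - 96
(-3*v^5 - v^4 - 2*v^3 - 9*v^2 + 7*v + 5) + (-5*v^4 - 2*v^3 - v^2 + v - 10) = -3*v^5 - 6*v^4 - 4*v^3 - 10*v^2 + 8*v - 5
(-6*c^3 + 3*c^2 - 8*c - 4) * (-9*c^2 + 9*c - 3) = 54*c^5 - 81*c^4 + 117*c^3 - 45*c^2 - 12*c + 12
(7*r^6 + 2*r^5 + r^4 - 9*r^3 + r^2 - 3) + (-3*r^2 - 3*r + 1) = 7*r^6 + 2*r^5 + r^4 - 9*r^3 - 2*r^2 - 3*r - 2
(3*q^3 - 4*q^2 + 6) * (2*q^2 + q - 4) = 6*q^5 - 5*q^4 - 16*q^3 + 28*q^2 + 6*q - 24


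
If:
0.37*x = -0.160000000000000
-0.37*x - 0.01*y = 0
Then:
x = -0.43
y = 16.00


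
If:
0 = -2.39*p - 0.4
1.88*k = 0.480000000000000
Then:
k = 0.26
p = -0.17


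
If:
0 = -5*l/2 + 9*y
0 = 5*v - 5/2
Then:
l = 18*y/5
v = 1/2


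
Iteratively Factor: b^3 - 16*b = (b + 4)*(b^2 - 4*b) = b*(b + 4)*(b - 4)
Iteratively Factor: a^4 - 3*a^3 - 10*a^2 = (a + 2)*(a^3 - 5*a^2) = a*(a + 2)*(a^2 - 5*a) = a*(a - 5)*(a + 2)*(a)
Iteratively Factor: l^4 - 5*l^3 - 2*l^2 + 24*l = (l - 4)*(l^3 - l^2 - 6*l) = (l - 4)*(l + 2)*(l^2 - 3*l) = l*(l - 4)*(l + 2)*(l - 3)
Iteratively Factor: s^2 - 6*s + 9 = (s - 3)*(s - 3)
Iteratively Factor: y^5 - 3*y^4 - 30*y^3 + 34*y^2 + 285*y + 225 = (y + 3)*(y^4 - 6*y^3 - 12*y^2 + 70*y + 75) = (y - 5)*(y + 3)*(y^3 - y^2 - 17*y - 15) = (y - 5)^2*(y + 3)*(y^2 + 4*y + 3) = (y - 5)^2*(y + 1)*(y + 3)*(y + 3)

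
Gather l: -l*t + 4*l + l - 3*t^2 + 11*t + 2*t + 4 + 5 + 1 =l*(5 - t) - 3*t^2 + 13*t + 10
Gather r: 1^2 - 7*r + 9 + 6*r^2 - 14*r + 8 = 6*r^2 - 21*r + 18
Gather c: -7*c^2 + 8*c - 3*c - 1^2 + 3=-7*c^2 + 5*c + 2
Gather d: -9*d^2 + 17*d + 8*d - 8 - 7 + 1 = -9*d^2 + 25*d - 14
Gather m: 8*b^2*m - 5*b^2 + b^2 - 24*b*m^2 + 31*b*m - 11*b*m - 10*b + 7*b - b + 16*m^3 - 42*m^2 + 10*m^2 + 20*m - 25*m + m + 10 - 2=-4*b^2 - 4*b + 16*m^3 + m^2*(-24*b - 32) + m*(8*b^2 + 20*b - 4) + 8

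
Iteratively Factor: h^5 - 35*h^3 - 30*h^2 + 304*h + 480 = (h + 3)*(h^4 - 3*h^3 - 26*h^2 + 48*h + 160) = (h + 2)*(h + 3)*(h^3 - 5*h^2 - 16*h + 80) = (h - 5)*(h + 2)*(h + 3)*(h^2 - 16) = (h - 5)*(h - 4)*(h + 2)*(h + 3)*(h + 4)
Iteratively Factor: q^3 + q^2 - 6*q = (q + 3)*(q^2 - 2*q) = (q - 2)*(q + 3)*(q)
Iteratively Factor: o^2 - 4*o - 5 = (o + 1)*(o - 5)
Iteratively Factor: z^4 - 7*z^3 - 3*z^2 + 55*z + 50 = (z + 2)*(z^3 - 9*z^2 + 15*z + 25) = (z + 1)*(z + 2)*(z^2 - 10*z + 25) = (z - 5)*(z + 1)*(z + 2)*(z - 5)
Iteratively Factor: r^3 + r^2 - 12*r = (r)*(r^2 + r - 12) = r*(r + 4)*(r - 3)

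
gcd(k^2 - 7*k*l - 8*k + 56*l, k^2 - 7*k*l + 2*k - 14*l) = k - 7*l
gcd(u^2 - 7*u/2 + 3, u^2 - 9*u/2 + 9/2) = u - 3/2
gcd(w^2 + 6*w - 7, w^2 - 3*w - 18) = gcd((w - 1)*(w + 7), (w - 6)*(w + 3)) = 1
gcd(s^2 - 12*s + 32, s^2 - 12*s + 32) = s^2 - 12*s + 32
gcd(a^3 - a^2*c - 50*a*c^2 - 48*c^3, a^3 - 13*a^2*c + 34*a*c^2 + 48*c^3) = a^2 - 7*a*c - 8*c^2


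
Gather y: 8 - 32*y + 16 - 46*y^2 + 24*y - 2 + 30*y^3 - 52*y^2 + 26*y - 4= 30*y^3 - 98*y^2 + 18*y + 18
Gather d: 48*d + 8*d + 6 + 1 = 56*d + 7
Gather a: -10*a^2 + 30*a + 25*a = -10*a^2 + 55*a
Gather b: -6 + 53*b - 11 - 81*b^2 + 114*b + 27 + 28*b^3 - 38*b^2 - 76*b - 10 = 28*b^3 - 119*b^2 + 91*b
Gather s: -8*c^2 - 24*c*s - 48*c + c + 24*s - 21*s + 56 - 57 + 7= -8*c^2 - 47*c + s*(3 - 24*c) + 6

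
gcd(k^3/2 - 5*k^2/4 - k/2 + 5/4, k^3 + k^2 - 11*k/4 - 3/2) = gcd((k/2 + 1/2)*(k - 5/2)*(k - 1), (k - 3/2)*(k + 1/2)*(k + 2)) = 1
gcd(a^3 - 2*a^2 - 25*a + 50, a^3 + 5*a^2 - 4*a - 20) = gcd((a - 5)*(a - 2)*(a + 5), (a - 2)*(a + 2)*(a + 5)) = a^2 + 3*a - 10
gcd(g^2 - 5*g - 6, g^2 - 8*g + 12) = g - 6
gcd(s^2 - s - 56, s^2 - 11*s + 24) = s - 8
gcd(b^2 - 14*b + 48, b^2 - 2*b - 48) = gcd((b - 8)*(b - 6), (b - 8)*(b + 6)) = b - 8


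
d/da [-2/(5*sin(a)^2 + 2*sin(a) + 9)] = 4*(5*sin(a) + 1)*cos(a)/(5*sin(a)^2 + 2*sin(a) + 9)^2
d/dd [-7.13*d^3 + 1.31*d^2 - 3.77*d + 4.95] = -21.39*d^2 + 2.62*d - 3.77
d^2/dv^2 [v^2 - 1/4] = 2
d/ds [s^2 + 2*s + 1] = 2*s + 2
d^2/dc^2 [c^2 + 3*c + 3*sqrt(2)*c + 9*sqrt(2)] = 2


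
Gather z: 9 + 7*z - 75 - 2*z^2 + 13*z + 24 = -2*z^2 + 20*z - 42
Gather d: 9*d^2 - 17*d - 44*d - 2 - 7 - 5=9*d^2 - 61*d - 14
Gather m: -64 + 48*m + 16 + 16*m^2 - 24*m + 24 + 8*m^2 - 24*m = 24*m^2 - 24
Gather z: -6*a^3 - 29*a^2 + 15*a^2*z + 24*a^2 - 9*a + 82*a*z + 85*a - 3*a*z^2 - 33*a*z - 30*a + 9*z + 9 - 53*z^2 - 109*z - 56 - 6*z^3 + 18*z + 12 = -6*a^3 - 5*a^2 + 46*a - 6*z^3 + z^2*(-3*a - 53) + z*(15*a^2 + 49*a - 82) - 35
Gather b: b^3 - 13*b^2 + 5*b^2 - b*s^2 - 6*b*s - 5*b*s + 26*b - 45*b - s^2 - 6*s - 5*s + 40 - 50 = b^3 - 8*b^2 + b*(-s^2 - 11*s - 19) - s^2 - 11*s - 10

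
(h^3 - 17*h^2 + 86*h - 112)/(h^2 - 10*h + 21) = (h^2 - 10*h + 16)/(h - 3)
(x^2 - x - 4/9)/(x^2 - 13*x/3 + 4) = (x + 1/3)/(x - 3)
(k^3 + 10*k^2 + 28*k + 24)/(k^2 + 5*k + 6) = (k^2 + 8*k + 12)/(k + 3)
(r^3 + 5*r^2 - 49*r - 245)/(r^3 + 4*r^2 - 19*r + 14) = (r^2 - 2*r - 35)/(r^2 - 3*r + 2)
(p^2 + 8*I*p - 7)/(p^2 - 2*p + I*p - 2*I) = (p + 7*I)/(p - 2)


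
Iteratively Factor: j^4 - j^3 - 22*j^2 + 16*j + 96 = (j + 2)*(j^3 - 3*j^2 - 16*j + 48) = (j - 4)*(j + 2)*(j^2 + j - 12) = (j - 4)*(j + 2)*(j + 4)*(j - 3)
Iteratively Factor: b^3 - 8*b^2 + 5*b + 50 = (b + 2)*(b^2 - 10*b + 25) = (b - 5)*(b + 2)*(b - 5)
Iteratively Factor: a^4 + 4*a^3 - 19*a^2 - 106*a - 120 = (a + 3)*(a^3 + a^2 - 22*a - 40) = (a + 3)*(a + 4)*(a^2 - 3*a - 10) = (a - 5)*(a + 3)*(a + 4)*(a + 2)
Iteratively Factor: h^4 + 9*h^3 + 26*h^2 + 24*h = (h)*(h^3 + 9*h^2 + 26*h + 24) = h*(h + 2)*(h^2 + 7*h + 12) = h*(h + 2)*(h + 4)*(h + 3)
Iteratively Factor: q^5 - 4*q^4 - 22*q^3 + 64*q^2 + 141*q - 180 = (q + 3)*(q^4 - 7*q^3 - q^2 + 67*q - 60) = (q - 4)*(q + 3)*(q^3 - 3*q^2 - 13*q + 15) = (q - 4)*(q - 1)*(q + 3)*(q^2 - 2*q - 15) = (q - 4)*(q - 1)*(q + 3)^2*(q - 5)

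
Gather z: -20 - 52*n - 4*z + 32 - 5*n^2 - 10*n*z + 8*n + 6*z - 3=-5*n^2 - 44*n + z*(2 - 10*n) + 9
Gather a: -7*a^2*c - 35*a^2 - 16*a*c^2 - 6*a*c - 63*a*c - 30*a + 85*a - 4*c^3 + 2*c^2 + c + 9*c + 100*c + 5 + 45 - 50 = a^2*(-7*c - 35) + a*(-16*c^2 - 69*c + 55) - 4*c^3 + 2*c^2 + 110*c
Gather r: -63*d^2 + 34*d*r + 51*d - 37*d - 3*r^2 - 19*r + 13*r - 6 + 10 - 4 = -63*d^2 + 14*d - 3*r^2 + r*(34*d - 6)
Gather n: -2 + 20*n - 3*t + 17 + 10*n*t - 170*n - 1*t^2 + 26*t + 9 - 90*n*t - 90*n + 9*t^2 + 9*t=n*(-80*t - 240) + 8*t^2 + 32*t + 24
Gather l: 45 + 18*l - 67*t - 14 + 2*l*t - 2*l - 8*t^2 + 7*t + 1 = l*(2*t + 16) - 8*t^2 - 60*t + 32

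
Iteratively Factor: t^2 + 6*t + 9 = (t + 3)*(t + 3)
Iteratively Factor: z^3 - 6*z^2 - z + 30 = (z - 3)*(z^2 - 3*z - 10) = (z - 5)*(z - 3)*(z + 2)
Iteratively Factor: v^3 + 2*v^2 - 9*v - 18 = (v - 3)*(v^2 + 5*v + 6) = (v - 3)*(v + 2)*(v + 3)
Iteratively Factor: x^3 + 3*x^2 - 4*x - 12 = (x - 2)*(x^2 + 5*x + 6) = (x - 2)*(x + 2)*(x + 3)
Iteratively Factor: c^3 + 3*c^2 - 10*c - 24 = (c + 2)*(c^2 + c - 12) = (c - 3)*(c + 2)*(c + 4)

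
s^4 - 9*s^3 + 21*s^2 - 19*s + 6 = (s - 6)*(s - 1)^3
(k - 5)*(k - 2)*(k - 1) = k^3 - 8*k^2 + 17*k - 10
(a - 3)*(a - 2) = a^2 - 5*a + 6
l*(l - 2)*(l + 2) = l^3 - 4*l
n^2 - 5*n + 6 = (n - 3)*(n - 2)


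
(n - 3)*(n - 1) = n^2 - 4*n + 3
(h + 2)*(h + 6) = h^2 + 8*h + 12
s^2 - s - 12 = (s - 4)*(s + 3)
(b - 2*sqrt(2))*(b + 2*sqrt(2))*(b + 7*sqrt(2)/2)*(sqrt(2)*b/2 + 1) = sqrt(2)*b^4/2 + 9*b^3/2 - sqrt(2)*b^2/2 - 36*b - 28*sqrt(2)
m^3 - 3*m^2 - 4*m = m*(m - 4)*(m + 1)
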